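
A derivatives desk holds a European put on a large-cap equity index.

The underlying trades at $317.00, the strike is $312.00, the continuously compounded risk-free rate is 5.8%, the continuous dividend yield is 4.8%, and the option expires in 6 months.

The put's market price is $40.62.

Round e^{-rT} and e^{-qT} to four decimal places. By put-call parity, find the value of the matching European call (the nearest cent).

e^(−qT) = e^(−0.048·0.5) = 0.9763;  e^(−rT) = e^(−0.058·0.5) = 0.9714
Put-call parity: C − P = S·e^(−qT) − K·e^(−rT) = 317·0.9763 − 312·0.9714 = 309.4871 − 303.0768 = 6.4103
C = P + (C − P) = 40.62 + (6.4103) = 47.0303

$47.03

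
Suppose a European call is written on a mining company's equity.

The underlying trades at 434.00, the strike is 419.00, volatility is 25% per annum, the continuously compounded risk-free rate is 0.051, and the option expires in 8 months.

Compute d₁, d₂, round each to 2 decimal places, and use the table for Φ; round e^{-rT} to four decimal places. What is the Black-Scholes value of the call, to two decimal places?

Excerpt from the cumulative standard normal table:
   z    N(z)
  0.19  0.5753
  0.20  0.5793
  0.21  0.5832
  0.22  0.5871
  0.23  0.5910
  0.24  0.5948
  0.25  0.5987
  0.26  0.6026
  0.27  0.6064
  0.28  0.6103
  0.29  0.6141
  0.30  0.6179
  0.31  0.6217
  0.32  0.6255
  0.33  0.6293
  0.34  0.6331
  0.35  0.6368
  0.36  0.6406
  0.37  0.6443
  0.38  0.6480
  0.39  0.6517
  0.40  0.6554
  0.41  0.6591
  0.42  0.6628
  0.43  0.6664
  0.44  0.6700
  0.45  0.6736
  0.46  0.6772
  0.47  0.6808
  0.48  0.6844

σ√T = 0.25 × 0.8165 = 0.2041
d₁ = [ln(434/419) + (0.051 + 0.25²/2)·0.6667] / 0.2041 = [0.0352 + 0.0548] / 0.2041 = 0.4409 which rounds to 0.44
d₂ = d₁ − σ√T = 0.4409 − 0.2041 = 0.2368 which rounds to 0.24
exp(−rT) = exp(−0.051·0.6667) = 0.9666
C = 434·N(0.44) − 419·0.9666·N(0.24) = 434·0.6700 − 419·0.9666·0.5948 = 290.7800 − 240.8972 = 49.8828

49.88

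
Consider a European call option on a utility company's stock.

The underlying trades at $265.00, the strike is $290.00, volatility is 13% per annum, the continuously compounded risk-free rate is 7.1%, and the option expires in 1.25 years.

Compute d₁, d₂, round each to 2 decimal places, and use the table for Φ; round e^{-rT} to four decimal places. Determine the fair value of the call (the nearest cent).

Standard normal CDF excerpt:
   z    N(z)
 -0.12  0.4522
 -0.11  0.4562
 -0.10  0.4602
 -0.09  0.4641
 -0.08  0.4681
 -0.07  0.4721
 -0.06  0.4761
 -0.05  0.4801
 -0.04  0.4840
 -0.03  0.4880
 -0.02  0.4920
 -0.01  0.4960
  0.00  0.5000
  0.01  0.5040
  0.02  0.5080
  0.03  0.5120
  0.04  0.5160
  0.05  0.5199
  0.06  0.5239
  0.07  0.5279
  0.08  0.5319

$14.61

σ√T = 0.13 × 1.1180 = 0.1453
d₁ = [ln(265/290) + (0.071 + 0.13²/2)·1.25] / 0.1453 = [-0.0902 + 0.0993] / 0.1453 = 0.0630 which rounds to 0.06
d₂ = d₁ − σ√T = 0.0630 − 0.1453 = -0.0823 which rounds to -0.08
e^(−rT) = e^(−0.071·1.25) = 0.9151
N(d₁) = N(0.06) = 0.5239;  N(d₂) = N(-0.08) = 0.4681
C = 265·0.5239 − 290·0.9151·0.4681 = 138.8335 − 124.2239 = 14.6096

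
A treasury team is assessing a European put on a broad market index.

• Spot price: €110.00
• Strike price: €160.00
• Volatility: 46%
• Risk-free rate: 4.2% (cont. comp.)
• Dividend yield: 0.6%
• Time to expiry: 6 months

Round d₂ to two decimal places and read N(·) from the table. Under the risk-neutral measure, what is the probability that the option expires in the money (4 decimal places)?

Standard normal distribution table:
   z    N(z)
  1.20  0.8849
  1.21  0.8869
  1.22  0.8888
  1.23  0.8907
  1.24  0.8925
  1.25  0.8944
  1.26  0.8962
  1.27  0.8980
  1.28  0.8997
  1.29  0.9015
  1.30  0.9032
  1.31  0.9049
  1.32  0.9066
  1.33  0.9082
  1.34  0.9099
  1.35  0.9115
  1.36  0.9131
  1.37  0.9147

σ√T = 0.46 × 0.7071 = 0.3253
d₁ = [ln(110/160) + (0.042 − 0.006 + 0.46²/2)·0.5] / 0.3253 = [-0.3747 + 0.0709] / 0.3253 = -0.9340 ≈ -0.93
d₂ = d₁ − σ√T = -0.9340 − 0.3253 = -1.2592 ≈ -1.26
Pr(exercise) under Q = N(−d₂) = N(1.26) = 0.8962

0.8962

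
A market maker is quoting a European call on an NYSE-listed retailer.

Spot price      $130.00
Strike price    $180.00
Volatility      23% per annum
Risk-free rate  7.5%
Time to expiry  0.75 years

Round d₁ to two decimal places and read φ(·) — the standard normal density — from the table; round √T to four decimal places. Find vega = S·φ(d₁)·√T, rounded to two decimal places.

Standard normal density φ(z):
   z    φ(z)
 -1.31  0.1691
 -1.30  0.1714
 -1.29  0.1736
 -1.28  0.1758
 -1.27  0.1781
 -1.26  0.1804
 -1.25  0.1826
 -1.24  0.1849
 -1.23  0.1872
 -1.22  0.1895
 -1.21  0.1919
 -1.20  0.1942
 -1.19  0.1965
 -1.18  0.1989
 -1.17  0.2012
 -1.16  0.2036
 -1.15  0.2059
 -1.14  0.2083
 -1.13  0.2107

20.56

T = 0.75;  σ√T = 0.1992
d₁ = [ln(130/180) + (0.075 + ½·0.23²)·0.75] / (σ√T) = (-0.3254 + 0.0761) / 0.1992 = -1.2518 ⇒ -1.25
√T = √0.75 = 0.8660
φ(d₁) = φ(-1.25) = 0.1826
vega = S·φ(d₁)·√T = 130·0.1826·0.8660 = 20.5571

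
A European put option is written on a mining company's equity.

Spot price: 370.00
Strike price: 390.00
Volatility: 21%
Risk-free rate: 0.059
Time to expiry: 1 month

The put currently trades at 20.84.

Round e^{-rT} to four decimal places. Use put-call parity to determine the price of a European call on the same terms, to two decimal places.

e^(−rT) = e^(−0.059·0.08333) = 0.9951
Put-call parity: C − P = S − K·e^(−rT) = 370 − 390·0.9951 = 370 − 388.0890 = -18.0890
C = P + (C − P) = 20.84 + (-18.0890) = 2.7510

2.75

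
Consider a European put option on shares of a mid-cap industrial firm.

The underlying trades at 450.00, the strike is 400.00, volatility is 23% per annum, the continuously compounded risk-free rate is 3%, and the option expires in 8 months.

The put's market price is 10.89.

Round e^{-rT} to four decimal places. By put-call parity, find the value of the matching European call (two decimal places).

68.81

exp(−rT) = exp(−0.03·0.6667) = 0.9802
Put-call parity: C − P = S − K·e^(−rT) = 450 − 400·0.9802 = 450 − 392.0800 = 57.9200
C = P + (C − P) = 10.89 + (57.9200) = 68.8100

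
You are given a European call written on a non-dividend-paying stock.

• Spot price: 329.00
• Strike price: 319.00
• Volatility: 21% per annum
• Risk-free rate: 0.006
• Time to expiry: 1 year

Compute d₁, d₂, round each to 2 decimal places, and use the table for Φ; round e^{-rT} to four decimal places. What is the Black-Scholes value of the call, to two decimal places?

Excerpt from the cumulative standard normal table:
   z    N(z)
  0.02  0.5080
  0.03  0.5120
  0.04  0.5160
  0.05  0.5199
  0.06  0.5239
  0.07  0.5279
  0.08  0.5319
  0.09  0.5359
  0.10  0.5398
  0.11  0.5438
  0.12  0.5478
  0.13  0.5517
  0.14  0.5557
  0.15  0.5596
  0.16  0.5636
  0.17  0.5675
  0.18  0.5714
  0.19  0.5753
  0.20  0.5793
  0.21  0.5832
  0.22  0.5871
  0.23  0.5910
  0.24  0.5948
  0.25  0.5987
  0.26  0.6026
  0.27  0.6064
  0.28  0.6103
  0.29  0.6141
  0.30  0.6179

33.40

σ√T = 0.21 × 1.0000 = 0.2100
ln(S/K) + (r + σ²/2)T = ln(329/319) + (0.006 + 0.21²/2)·1 = 0.0309 + 0.0280 = 0.0589
d₁ = 0.0589 / 0.2100 = 0.2806 ⇒ 0.28
d₂ = d₁ − σ√T = 0.2806 − 0.2100 = 0.0706 ⇒ 0.07
exp(−rT) = exp(−0.006·1) = 0.9940
N(d₁) = N(0.28) = 0.6103;  N(d₂) = N(0.07) = 0.5279
C = 329·0.6103 − 319·0.9940·0.5279 = 200.7887 − 167.3897 = 33.3990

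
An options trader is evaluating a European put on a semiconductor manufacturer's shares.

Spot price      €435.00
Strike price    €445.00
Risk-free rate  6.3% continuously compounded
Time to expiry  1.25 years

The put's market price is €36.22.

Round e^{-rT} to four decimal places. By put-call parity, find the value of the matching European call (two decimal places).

e^(−rT) = e^(−0.063·1.25) = 0.9243
Put-call parity: C − P = S − K·e^(−rT) = 435 − 445·0.9243 = 435 − 411.3135 = 23.6865
C = P + (C − P) = 36.22 + (23.6865) = 59.9065

€59.91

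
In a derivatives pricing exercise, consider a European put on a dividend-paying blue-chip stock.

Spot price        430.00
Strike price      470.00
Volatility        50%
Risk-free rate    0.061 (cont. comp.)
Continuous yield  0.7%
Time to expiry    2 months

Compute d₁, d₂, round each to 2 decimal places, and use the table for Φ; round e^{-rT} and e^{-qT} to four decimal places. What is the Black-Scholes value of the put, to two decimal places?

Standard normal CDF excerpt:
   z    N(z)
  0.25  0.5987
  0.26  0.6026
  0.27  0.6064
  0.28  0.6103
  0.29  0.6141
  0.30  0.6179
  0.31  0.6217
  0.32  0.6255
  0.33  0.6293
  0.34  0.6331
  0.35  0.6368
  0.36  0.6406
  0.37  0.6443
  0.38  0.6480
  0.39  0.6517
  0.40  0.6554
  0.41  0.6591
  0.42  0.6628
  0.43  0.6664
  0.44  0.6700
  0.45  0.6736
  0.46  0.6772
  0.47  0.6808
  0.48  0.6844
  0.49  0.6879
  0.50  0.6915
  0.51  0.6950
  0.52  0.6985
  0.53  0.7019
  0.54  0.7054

56.30

σ√T = 0.5·√0.1667 = 0.2041
d₁ = [ln(430/470) + (0.061 − 0.007 + ½·0.5²)·0.1667] / (σ√T) = (-0.0889 + 0.0298) / 0.2041 = -0.2896 ⇒ -0.29
d₂ = -0.2896 − 0.2041 = -0.4937 ⇒ -0.49
e^(−qT) = e^(−0.007·0.1667) = 0.9988;  e^(−rT) = e^(−0.061·0.1667) = 0.9899
P = 470·0.9899·N(0.49) − 430·0.9988·N(0.29) = 470·0.9899·0.6879 − 430·0.9988·0.6141 = 320.0475 − 263.7461 = 56.3014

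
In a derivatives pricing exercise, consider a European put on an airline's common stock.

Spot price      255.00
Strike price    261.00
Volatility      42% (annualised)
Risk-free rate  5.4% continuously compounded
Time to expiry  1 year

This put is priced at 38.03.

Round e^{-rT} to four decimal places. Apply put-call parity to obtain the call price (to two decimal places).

45.76

exp(−rT) = exp(−0.054·1) = 0.9474
Put-call parity: C − P = S − K·e^(−rT) = 255 − 261·0.9474 = 255 − 247.2714 = 7.7286
C = P + (C − P) = 38.03 + (7.7286) = 45.7586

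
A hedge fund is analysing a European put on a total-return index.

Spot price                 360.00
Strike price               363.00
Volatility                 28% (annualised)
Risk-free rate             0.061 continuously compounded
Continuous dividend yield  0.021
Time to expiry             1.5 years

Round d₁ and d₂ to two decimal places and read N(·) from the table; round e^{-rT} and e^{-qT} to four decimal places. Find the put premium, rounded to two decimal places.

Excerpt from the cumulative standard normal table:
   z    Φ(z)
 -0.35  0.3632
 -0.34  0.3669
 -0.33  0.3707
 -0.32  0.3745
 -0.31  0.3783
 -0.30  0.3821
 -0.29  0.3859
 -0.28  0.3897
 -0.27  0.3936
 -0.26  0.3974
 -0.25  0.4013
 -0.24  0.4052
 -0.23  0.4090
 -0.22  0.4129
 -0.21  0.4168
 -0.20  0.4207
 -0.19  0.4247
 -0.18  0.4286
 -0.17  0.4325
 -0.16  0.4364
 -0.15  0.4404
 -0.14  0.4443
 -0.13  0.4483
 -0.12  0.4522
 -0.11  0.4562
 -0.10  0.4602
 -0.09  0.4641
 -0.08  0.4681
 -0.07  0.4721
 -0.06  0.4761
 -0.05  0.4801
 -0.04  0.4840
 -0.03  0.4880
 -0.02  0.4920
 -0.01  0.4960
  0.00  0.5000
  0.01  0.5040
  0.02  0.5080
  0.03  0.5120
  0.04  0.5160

σ√T = 0.28·√1.5 = 0.3429
d₁ = [ln(360/363) + (0.061 − 0.021 + ½·0.28²)·1.5] / (σ√T) = (-0.0083 + 0.1188) / 0.3429 = 0.3222 ⇒ 0.32
d₂ = 0.3222 − 0.3429 = -0.0207 ⇒ -0.02
e^(−qT) = e^(−0.021·1.5) = 0.9690;  e^(−rT) = e^(−0.061·1.5) = 0.9126
N(−d₂) = N(0.02) = 0.5080;  N(−d₁) = N(-0.32) = 0.3745
P = 363·0.9126·0.5080 − 360·0.9690·0.3745 = 168.2871 − 130.6406 = 37.6465

37.65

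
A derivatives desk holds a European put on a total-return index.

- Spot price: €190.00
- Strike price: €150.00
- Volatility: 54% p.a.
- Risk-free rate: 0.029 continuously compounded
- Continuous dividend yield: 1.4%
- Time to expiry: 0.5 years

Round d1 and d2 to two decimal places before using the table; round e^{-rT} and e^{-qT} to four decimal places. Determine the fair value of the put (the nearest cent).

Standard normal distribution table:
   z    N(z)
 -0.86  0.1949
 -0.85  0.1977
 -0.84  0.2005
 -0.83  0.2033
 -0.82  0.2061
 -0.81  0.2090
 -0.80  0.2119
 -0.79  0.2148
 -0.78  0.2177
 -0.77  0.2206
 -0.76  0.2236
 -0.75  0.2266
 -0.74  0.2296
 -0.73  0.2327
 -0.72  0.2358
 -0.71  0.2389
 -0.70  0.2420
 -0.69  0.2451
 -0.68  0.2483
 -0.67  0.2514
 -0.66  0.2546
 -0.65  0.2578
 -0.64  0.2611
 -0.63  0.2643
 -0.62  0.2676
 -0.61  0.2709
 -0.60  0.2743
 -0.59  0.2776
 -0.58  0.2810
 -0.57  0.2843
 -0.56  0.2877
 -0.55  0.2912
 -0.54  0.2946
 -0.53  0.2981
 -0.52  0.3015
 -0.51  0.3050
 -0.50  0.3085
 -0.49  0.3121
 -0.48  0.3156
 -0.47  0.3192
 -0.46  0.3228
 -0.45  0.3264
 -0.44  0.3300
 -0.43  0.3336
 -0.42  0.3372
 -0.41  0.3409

€9.90

σ√T = 0.54 × 0.7071 = 0.3818
d₁ = [ln(190/150) + (0.029 − 0.014 + ½·0.54²)·0.5] / (σ√T) = (0.2364 + 0.0804) / 0.3818 = 0.8296 → 0.83
d₂ = 0.8296 − 0.3818 = 0.4478 → 0.45
exp(−qT) = exp(−0.014·0.5) = 0.9930;  exp(−rT) = exp(−0.029·0.5) = 0.9856
P = 150·0.9856·N(-0.45) − 190·0.9930·N(-0.83) = 150·0.9856·0.3264 − 190·0.9930·0.2033 = 48.2550 − 38.3566 = 9.8984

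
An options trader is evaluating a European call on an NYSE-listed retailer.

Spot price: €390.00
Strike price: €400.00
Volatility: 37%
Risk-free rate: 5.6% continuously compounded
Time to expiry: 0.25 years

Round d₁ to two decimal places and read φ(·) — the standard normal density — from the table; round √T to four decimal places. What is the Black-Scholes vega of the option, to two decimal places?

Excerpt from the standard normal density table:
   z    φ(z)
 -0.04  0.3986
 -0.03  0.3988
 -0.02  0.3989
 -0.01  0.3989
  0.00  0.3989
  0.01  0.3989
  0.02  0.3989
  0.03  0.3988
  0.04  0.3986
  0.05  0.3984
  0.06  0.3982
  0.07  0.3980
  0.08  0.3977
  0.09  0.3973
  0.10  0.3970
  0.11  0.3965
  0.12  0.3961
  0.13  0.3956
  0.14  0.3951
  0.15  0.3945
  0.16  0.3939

77.77

σ√T = 0.37 × 0.5000 = 0.1850
d₁ = [ln(390/400) + (0.056 + 0.37²/2)·0.25] / 0.1850 = [-0.0253 + 0.0311] / 0.1850 = 0.0313 which rounds to 0.03
√T = √0.25 = 0.5000
φ(d₁) = φ(0.03) = 0.3988
vega = S·φ(d₁)·√T = 390·0.3988·0.5000 = 77.7660
(The put has the same vega.)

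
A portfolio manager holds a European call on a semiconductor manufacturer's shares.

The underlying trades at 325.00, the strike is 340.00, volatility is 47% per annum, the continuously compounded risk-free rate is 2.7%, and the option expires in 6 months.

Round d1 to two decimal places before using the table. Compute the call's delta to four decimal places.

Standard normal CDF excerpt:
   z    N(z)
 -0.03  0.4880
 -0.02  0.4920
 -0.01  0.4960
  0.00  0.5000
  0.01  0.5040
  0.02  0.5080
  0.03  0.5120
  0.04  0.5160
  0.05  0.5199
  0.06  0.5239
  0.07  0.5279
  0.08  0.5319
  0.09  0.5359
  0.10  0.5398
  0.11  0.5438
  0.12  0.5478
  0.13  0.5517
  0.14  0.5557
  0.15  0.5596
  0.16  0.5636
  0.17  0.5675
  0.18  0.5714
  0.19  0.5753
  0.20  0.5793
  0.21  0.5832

T = 0.5;  σ√T = 0.3323
d₁ = [ln(325/340) + (0.027 + 0.47²/2)·0.5] / 0.3323 = [-0.0451 + 0.0687] / 0.3323 = 0.0710 → 0.07
N(d₁) = N(0.07) = 0.5279
Δ_call = N(d₁) = 0.5279

0.5279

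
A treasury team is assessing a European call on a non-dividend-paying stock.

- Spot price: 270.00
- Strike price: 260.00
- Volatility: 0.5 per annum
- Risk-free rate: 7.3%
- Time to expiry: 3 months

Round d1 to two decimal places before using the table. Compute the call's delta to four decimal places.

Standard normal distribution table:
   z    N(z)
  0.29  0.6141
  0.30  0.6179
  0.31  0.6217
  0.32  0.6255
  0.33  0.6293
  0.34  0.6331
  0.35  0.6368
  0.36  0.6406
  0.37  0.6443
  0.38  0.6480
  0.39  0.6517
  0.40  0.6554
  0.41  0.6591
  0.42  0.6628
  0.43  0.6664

σ√T = 0.5 × 0.5000 = 0.2500
d₁ = [ln(270/260) + (0.073 + ½·0.5²)·0.25] / (σ√T) = (0.0377 + 0.0495) / 0.2500 = 0.3490 → 0.35
N(d₁) = N(0.35) = 0.6368
Δ_call = N(d₁) = 0.6368

0.6368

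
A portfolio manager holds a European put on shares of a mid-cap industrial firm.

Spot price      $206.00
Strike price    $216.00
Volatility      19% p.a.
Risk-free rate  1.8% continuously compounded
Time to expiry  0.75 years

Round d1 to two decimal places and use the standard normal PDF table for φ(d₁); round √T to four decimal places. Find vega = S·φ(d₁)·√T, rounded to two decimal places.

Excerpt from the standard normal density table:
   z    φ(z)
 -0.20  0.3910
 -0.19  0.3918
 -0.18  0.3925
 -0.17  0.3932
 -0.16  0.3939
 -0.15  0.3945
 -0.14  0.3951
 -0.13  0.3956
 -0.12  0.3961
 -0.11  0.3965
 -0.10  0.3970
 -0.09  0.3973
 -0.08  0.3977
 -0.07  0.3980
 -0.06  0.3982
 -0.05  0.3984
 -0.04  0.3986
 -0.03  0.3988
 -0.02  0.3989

70.66

σ√T = 0.19·√0.75 = 0.1645
d₁ = [ln(206/216) + (0.018 + 0.19²/2)·0.75] / 0.1645 = [-0.0474 + 0.0270] / 0.1645 = -0.1238 → -0.12
√T = √0.75 = 0.8660
φ(d₁) = φ(-0.12) = 0.3961
vega = S·φ(d₁)·√T = 206·0.3961·0.8660 = 70.6627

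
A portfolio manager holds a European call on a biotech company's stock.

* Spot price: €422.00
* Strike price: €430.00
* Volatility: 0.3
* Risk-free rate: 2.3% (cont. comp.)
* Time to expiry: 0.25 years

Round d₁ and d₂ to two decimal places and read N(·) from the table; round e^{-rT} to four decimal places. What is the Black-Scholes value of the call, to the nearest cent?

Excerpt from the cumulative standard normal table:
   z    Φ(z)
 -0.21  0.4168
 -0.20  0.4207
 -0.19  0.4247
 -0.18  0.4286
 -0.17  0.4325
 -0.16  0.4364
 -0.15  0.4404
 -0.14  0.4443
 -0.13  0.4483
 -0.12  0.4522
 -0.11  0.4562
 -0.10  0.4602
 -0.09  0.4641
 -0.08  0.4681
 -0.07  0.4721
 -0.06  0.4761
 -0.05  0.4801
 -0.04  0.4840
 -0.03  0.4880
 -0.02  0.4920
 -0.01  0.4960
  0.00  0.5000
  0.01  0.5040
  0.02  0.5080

€22.73

σ√T = 0.3·√0.25 = 0.1500
ln(S/K) + (r + σ²/2)T = ln(422/430) + (0.023 + 0.3²/2)·0.25 = -0.0188 + 0.0170 = -0.0018
d₁ = -0.0018 / 0.1500 = -0.0119 → -0.01
d₂ = d₁ − σ√T = -0.0119 − 0.1500 = -0.1619 → -0.16
e^(−rT) = e^(−0.023·0.25) = 0.9943
N(d₁) = N(-0.01) = 0.4960;  N(d₂) = N(-0.16) = 0.4364
C = 422·0.4960 − 430·0.9943·0.4364 = 209.3120 − 186.5824 = 22.7296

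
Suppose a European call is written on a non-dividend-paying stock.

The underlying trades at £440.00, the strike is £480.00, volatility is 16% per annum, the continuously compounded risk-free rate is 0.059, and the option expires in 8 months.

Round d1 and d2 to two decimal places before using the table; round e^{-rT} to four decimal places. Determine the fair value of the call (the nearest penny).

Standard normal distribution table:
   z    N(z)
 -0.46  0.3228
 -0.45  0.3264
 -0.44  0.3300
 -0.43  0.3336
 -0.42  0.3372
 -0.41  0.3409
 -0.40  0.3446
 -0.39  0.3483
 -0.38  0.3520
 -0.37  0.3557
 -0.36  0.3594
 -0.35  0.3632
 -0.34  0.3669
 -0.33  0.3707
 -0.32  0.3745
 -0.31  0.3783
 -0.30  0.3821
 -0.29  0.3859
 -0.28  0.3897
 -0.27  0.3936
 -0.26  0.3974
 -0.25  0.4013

£14.18

σ√T = 0.16 × 0.8165 = 0.1306
d₁ = [ln(440/480) + (0.059 + 0.16²/2)·0.6667] / 0.1306 = [-0.0870 + 0.0479] / 0.1306 = -0.2996 ⇒ -0.30
d₂ = d₁ − σ√T = -0.2996 − 0.1306 = -0.4303 ⇒ -0.43
e^(−rT) = e^(−0.059·0.6667) = 0.9614
N(d₁) = N(-0.30) = 0.3821;  N(d₂) = N(-0.43) = 0.3336
C = 440·0.3821 − 480·0.9614·0.3336 = 168.1240 − 153.9471 = 14.1769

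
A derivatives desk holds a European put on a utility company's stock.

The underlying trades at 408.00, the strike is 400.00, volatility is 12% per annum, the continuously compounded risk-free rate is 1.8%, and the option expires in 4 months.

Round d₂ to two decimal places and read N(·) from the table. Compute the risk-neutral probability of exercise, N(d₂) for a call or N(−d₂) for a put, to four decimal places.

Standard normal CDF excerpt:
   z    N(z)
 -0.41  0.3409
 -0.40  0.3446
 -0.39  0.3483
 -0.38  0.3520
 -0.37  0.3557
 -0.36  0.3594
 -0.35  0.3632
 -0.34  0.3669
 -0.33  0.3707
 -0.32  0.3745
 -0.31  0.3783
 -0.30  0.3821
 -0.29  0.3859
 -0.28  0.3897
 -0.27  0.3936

0.3669

T = 0.3333;  σ√T = 0.0693
d₁ = [ln(408/400) + (0.018 + 0.12²/2)·0.3333] / 0.0693 = [0.0198 + 0.0084] / 0.0693 = 0.4071 → 0.41
d₂ = d₁ − σ√T = 0.4071 − 0.0693 = 0.3378 → 0.34
Pr(exercise) under Q = N(−d₂) = N(-0.34) = 0.3669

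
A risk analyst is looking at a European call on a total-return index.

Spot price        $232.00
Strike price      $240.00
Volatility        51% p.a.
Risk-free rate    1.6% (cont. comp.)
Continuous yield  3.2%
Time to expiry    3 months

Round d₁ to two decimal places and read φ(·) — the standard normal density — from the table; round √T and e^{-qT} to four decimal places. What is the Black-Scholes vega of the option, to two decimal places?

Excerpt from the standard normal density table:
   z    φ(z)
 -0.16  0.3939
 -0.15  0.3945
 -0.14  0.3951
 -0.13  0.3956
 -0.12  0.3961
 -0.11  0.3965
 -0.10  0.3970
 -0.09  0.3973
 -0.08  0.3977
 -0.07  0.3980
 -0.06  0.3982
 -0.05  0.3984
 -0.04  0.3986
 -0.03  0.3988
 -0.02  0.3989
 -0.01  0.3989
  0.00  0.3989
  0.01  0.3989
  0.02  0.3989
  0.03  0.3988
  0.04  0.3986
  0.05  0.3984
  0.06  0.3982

σ√T = 0.51·√0.25 = 0.2550
d₁ = [ln(232/240) + (0.016 − 0.032 + 0.51²/2)·0.25] / 0.2550 = [-0.0339 + 0.0285] / 0.2550 = -0.0211 ≈ -0.02
√T = √0.25 = 0.5000
φ(d₁) = φ(-0.02) = 0.3989
e^(−qT) = e^(−0.032·0.25) = 0.9920
vega = S·e^(−qT)·φ(d₁)·√T = 232·0.9920·0.3989·0.5000 = 45.9022

45.90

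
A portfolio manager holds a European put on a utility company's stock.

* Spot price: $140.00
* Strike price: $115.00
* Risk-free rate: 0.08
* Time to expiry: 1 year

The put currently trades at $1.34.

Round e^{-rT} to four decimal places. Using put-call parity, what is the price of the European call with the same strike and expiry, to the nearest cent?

e^(−rT) = e^(−0.08·1) = 0.9231
Put-call parity: C − P = S − K·e^(−rT) = 140 − 115·0.9231 = 140 − 106.1565 = 33.8435
C = P + (C − P) = 1.34 + (33.8435) = 35.1835

$35.18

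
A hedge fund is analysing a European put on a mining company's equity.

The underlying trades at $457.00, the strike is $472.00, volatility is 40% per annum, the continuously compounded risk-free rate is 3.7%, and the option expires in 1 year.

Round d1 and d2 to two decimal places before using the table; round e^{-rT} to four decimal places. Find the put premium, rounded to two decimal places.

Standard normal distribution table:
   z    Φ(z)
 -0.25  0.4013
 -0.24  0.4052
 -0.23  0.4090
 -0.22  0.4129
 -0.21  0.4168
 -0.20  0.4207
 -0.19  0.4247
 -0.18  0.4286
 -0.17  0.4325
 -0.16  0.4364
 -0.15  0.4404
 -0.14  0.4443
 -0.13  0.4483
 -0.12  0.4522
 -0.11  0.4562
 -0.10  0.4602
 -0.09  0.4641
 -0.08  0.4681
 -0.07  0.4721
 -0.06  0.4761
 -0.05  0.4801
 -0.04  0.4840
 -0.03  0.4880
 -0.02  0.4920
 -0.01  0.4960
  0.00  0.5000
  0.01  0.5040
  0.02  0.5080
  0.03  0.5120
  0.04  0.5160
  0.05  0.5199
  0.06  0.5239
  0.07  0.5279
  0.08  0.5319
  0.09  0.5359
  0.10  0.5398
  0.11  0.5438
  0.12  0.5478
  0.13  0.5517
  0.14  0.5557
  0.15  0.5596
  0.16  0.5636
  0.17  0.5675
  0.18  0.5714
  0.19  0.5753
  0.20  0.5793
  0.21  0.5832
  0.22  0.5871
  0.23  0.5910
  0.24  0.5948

$71.21

σ√T = 0.4 × 1.0000 = 0.4000
d₁ = [ln(457/472) + (0.037 + ½·0.4²)·1] / (σ√T) = (-0.0323 + 0.1170) / 0.4000 = 0.2118 → 0.21
d₂ = 0.2118 − 0.4000 = -0.1882 → -0.19
exp(−rT) = exp(−0.037·1) = 0.9637
N(−d₂) = N(0.19) = 0.5753;  N(−d₁) = N(-0.21) = 0.4168
P = 472·0.9637·0.5753 − 457·0.4168 = 261.6846 − 190.4776 = 71.2070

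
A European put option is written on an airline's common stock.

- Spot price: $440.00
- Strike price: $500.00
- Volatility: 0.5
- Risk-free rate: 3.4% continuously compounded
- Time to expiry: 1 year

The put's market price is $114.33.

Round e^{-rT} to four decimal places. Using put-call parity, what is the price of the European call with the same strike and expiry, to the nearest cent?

$71.03

e^(−rT) = e^(−0.034·1) = 0.9666
Put-call parity: C − P = S − K·e^(−rT) = 440 − 500·0.9666 = 440 − 483.3000 = -43.3000
C = P + (C − P) = 114.33 + (-43.3000) = 71.0300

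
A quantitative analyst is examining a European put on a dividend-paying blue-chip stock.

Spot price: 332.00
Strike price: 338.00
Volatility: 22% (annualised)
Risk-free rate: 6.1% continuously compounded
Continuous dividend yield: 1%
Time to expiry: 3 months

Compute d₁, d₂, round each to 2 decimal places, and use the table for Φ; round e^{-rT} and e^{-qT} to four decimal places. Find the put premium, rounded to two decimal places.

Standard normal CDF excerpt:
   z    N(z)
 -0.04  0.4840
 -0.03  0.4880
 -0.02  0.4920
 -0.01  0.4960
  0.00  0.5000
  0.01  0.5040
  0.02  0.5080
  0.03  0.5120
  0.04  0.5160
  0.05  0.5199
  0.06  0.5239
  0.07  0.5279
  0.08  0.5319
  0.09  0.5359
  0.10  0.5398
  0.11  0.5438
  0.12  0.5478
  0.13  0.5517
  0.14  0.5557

15.44

σ√T = 0.22·√0.25 = 0.1100
ln(S/K) + (r − q + σ²/2)T = ln(332/338) + (0.061 − 0.01 + 0.22²/2)·0.25 = -0.0179 + 0.0188 = 0.0009
d₁ = 0.0009 / 0.1100 = 0.0081 → 0.01
d₂ = d₁ − σ√T = 0.0081 − 0.1100 = -0.1019 → -0.10
e^(−qT) = e^(−0.01·0.25) = 0.9975;  e^(−rT) = e^(−0.061·0.25) = 0.9849
N(−d₂) = N(0.10) = 0.5398;  N(−d₁) = N(-0.01) = 0.4960
P = 338·0.9849·0.5398 − 332·0.9975·0.4960 = 179.6974 − 164.2603 = 15.4370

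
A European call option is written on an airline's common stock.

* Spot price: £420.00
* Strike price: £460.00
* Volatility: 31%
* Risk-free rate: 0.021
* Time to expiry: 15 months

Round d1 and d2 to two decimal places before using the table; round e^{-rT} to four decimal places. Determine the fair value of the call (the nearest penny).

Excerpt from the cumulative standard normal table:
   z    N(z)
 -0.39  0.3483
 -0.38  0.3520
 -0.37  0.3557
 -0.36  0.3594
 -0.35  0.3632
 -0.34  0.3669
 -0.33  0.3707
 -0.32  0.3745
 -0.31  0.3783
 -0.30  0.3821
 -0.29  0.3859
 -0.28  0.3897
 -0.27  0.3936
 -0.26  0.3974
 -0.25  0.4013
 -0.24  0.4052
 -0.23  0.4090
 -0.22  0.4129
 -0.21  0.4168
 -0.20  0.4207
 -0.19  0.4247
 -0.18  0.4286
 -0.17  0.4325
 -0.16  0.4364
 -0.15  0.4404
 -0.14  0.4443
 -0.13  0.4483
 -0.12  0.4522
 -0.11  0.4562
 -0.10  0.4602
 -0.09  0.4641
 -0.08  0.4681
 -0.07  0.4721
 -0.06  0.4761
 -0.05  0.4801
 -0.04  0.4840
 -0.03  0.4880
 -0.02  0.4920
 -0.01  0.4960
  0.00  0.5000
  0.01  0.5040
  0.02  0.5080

£47.28

σ√T = 0.31·√1.25 = 0.3466
d₁ = [ln(420/460) + (0.021 + ½·0.31²)·1.25] / (σ√T) = (-0.0910 + 0.0863) / 0.3466 = -0.0134 → -0.01
d₂ = -0.0134 − 0.3466 = -0.3600 → -0.36
exp(−rT) = exp(−0.021·1.25) = 0.9741
C = 420·N(-0.01) − 460·0.9741·N(-0.36) = 420·0.4960 − 460·0.9741·0.3594 = 208.3200 − 161.0421 = 47.2779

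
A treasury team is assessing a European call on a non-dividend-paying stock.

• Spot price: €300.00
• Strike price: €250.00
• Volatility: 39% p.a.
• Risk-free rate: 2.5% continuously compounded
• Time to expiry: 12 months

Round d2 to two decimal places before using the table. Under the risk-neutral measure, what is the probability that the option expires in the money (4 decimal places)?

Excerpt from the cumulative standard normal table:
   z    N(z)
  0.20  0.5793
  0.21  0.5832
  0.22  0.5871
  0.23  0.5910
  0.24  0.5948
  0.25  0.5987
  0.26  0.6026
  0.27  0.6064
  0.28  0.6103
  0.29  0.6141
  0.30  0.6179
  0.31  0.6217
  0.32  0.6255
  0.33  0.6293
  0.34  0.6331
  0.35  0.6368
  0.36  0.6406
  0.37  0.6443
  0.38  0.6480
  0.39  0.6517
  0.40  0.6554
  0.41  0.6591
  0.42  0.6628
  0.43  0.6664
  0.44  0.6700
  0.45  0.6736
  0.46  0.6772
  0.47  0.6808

σ√T = 0.39·√1 = 0.3900
d₁ = [ln(300/250) + (0.025 + 0.39²/2)·1] / 0.3900 = [0.1823 + 0.1011] / 0.3900 = 0.7266 → 0.73
d₂ = d₁ − σ√T = 0.7266 − 0.3900 = 0.3366 → 0.34
Pr(exercise) under Q = N(d₂) = 0.6331

0.6331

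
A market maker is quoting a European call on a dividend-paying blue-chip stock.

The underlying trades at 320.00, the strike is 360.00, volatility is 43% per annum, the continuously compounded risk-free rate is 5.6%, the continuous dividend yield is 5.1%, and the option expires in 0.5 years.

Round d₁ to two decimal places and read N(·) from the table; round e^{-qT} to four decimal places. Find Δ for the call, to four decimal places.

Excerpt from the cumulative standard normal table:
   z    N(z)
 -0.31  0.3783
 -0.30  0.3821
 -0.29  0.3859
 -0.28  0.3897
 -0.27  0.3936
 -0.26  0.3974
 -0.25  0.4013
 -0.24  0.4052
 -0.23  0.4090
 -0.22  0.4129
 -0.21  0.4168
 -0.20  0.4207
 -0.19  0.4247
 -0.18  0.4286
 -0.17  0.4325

σ√T = 0.43·√0.5 = 0.3041
d₁ = [ln(320/360) + (0.056 − 0.051 + ½·0.43²)·0.5] / (σ√T) = (-0.1178 + 0.0487) / 0.3041 = -0.2271 ≈ -0.23
N(d₁) = N(-0.23) = 0.4090
Δ_call = exp(−qT)·N(d₁) = 0.9748·0.4090 = 0.3987

0.3987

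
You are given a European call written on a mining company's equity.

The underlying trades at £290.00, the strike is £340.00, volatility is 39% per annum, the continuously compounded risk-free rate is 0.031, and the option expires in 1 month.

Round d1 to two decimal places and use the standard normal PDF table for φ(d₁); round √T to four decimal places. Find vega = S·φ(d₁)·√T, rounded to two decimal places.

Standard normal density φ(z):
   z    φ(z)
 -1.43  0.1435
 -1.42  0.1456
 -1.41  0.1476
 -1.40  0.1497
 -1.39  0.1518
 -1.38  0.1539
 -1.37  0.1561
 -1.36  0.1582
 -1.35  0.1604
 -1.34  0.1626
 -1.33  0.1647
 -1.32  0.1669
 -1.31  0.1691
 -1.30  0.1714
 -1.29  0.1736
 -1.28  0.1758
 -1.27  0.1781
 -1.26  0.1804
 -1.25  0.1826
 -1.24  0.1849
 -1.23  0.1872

13.79

σ√T = 0.39 × 0.2887 = 0.1126
d₁ = [ln(290/340) + (0.031 + 0.39²/2)·0.08333] / 0.1126 = [-0.1591 + 0.0089] / 0.1126 = -1.3336 ≈ -1.33
√T = √0.08333 = 0.2887
φ(d₁) = φ(-1.33) = 0.1647
vega = S·φ(d₁)·√T = 290·0.1647·0.2887 = 13.7892
(Call and put vega coincide under Black-Scholes.)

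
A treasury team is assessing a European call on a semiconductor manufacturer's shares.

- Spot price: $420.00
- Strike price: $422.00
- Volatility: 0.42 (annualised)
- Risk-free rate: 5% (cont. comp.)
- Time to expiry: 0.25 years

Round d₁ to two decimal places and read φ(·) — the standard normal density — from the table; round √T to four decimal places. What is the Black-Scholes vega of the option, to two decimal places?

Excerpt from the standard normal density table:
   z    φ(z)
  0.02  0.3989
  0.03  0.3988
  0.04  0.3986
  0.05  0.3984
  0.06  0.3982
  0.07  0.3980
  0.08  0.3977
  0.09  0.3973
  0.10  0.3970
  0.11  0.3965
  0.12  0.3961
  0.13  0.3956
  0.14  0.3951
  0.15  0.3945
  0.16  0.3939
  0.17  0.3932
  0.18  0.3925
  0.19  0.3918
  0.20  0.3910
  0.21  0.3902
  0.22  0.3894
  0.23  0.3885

σ√T = 0.42 × 0.5000 = 0.2100
d₁ = [ln(420/422) + (0.05 + 0.42²/2)·0.25] / 0.2100 = [-0.0048 + 0.0345] / 0.2100 = 0.1419 ⇒ 0.14
√T = √0.25 = 0.5000
φ(d₁) = φ(0.14) = 0.3951
vega = S·φ(d₁)·√T = 420·0.3951·0.5000 = 82.9710

82.97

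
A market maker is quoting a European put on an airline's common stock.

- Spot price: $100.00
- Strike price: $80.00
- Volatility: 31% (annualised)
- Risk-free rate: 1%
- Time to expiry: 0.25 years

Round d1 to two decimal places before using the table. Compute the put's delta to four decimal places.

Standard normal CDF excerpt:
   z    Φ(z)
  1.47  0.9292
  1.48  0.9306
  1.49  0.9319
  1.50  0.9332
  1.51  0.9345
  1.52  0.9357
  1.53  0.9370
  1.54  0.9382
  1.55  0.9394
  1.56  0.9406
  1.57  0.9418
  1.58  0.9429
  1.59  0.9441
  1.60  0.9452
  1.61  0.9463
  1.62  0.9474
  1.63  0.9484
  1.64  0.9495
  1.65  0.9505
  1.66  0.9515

-0.0630

T = 0.25;  σ√T = 0.1550
d₁ = [ln(100/80) + (0.01 + 0.31²/2)·0.25] / 0.1550 = [0.2231 + 0.0145] / 0.1550 = 1.5333 which rounds to 1.53
N(d₁) = N(1.53) = 0.9370
Δ_put = N(d₁) − 1 = 0.9370 − 1 = -0.0630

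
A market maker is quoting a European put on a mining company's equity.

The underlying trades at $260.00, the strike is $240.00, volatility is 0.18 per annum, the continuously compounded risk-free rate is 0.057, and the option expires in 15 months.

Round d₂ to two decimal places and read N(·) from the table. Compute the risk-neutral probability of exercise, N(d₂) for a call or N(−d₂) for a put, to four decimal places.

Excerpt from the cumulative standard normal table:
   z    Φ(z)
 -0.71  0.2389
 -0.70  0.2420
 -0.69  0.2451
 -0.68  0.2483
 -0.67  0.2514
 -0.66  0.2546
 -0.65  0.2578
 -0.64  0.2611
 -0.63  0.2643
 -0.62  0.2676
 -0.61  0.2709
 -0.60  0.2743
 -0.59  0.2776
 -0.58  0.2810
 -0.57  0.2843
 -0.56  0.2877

σ√T = 0.18·√1.25 = 0.2012
d₁ = [ln(260/240) + (0.057 + ½·0.18²)·1.25] / (σ√T) = (0.0800 + 0.0915) / 0.2012 = 0.8524 ⇒ 0.85
d₂ = 0.8524 − 0.2012 = 0.6512 ⇒ 0.65
Risk-neutral Pr[S_T < K] = N(−d₂) = N(-0.65) = 0.2578

0.2578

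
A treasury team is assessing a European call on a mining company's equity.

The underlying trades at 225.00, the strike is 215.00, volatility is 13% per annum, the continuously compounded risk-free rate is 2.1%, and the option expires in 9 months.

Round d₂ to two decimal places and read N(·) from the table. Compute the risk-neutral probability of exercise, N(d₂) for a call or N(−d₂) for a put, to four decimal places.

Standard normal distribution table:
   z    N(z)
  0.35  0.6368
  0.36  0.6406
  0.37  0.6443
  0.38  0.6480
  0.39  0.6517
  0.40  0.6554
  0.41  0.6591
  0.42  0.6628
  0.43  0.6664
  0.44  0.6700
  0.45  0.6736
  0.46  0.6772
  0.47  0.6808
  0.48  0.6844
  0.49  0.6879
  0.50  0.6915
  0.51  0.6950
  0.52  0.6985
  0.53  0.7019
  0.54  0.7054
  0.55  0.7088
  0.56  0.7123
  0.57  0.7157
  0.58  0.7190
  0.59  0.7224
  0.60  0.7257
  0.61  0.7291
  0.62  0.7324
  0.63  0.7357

0.6879

σ√T = 0.13 × 0.8660 = 0.1126
ln(S/K) + (r + σ²/2)T = ln(225/215) + (0.021 + 0.13²/2)·0.75 = 0.0455 + 0.0221 = 0.0675
d₁ = 0.0675 / 0.1126 = 0.6000 ⇒ 0.60
d₂ = d₁ − σ√T = 0.6000 − 0.1126 = 0.4874 ⇒ 0.49
Pr(exercise) under Q = N(d₂) = 0.6879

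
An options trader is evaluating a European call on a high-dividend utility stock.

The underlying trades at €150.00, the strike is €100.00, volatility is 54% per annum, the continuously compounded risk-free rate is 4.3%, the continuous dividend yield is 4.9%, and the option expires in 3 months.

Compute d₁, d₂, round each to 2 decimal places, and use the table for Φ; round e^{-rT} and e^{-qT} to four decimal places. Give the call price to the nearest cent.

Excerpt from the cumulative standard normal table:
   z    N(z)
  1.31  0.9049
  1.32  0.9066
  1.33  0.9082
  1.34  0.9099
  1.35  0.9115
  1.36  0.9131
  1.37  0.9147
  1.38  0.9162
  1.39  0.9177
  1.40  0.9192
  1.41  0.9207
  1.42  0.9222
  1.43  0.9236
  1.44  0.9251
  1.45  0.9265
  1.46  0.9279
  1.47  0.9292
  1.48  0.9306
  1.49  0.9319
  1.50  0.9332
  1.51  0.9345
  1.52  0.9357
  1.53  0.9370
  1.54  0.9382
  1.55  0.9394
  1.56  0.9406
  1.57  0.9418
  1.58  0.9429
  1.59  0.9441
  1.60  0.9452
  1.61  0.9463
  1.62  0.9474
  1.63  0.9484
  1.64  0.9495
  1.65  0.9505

σ√T = 0.54 × 0.5000 = 0.2700
d₁ = [ln(150/100) + (0.043 − 0.049 + 0.54²/2)·0.25] / 0.2700 = [0.4055 + 0.0350] / 0.2700 = 1.6312 which rounds to 1.63
d₂ = d₁ − σ√T = 1.6312 − 0.2700 = 1.3612 which rounds to 1.36
e^(−qT) = e^(−0.049·0.25) = 0.9878;  e^(−rT) = e^(−0.043·0.25) = 0.9893
N(d₁) = N(1.63) = 0.9484;  N(d₂) = N(1.36) = 0.9131
C = 150·0.9878·0.9484 − 100·0.9893·0.9131 = 140.5244 − 90.3330 = 50.1914

€50.19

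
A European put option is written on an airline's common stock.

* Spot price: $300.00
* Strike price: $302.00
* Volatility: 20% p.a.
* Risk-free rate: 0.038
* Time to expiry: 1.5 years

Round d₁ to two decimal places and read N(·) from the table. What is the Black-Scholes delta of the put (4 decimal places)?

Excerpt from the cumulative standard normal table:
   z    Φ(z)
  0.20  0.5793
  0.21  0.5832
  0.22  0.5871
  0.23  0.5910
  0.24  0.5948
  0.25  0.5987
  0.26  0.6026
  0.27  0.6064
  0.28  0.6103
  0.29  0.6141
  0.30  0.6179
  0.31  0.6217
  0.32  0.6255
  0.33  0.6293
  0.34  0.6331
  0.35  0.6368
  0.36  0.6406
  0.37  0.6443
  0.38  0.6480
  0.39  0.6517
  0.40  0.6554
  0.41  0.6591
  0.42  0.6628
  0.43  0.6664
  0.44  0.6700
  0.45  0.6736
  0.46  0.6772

σ√T = 0.2·√1.5 = 0.2449
d₁ = [ln(300/302) + (0.038 + 0.2²/2)·1.5] / 0.2449 = [-0.0066 + 0.0870] / 0.2449 = 0.3280 ≈ 0.33
N(d₁) = N(0.33) = 0.6293
Δ_put = N(d₁) − 1 = 0.6293 − 1 = -0.3707

-0.3707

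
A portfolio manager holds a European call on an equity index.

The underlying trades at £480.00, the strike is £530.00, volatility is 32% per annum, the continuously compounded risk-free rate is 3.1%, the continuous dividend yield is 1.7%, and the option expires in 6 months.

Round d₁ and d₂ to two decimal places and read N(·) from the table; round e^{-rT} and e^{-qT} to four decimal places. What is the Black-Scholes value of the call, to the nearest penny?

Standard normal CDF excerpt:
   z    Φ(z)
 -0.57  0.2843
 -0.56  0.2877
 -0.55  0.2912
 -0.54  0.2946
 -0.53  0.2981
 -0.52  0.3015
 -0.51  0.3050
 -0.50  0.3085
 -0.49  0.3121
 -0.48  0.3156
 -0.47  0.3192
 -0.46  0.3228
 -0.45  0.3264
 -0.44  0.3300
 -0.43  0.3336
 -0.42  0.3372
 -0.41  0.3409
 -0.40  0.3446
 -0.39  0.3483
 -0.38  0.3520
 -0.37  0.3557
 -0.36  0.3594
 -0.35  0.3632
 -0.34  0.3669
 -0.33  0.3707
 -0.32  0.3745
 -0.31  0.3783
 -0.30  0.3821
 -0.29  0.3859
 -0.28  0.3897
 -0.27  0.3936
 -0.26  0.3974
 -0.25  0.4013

£26.32

σ√T = 0.32·√0.5 = 0.2263
ln(S/K) + (r − q + σ²/2)T = ln(480/530) + (0.031 − 0.017 + 0.32²/2)·0.5 = -0.0991 + 0.0326 = -0.0665
d₁ = -0.0665 / 0.2263 = -0.2939 ⇒ -0.29
d₂ = d₁ − σ√T = -0.2939 − 0.2263 = -0.5201 ⇒ -0.52
exp(−qT) = exp(−0.017·0.5) = 0.9915;  exp(−rT) = exp(−0.031·0.5) = 0.9846
C = 480·0.9915·N(-0.29) − 530·0.9846·N(-0.52) = 480·0.9915·0.3859 − 530·0.9846·0.3015 = 183.6575 − 157.3342 = 26.3234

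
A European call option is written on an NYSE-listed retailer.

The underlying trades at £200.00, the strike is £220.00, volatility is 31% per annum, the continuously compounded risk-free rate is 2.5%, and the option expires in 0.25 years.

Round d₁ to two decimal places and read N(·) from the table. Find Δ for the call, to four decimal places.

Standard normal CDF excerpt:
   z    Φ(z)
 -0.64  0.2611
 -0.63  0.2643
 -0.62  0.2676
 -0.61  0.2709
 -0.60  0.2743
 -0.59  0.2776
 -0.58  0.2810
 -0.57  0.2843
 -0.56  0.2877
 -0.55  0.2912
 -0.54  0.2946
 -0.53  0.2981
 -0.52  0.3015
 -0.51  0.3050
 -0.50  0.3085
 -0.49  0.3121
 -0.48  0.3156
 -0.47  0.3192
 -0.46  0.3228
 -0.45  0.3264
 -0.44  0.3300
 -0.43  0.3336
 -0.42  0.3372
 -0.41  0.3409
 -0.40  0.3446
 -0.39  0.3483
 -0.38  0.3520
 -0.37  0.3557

0.3085

σ√T = 0.31·√0.25 = 0.1550
ln(S/K) + (r + σ²/2)T = ln(200/220) + (0.025 + 0.31²/2)·0.25 = -0.0953 + 0.0183 = -0.0770
d₁ = -0.0770 / 0.1550 = -0.4971 ⇒ -0.50
N(d₁) = N(-0.50) = 0.3085
Δ_call = N(d₁) = 0.3085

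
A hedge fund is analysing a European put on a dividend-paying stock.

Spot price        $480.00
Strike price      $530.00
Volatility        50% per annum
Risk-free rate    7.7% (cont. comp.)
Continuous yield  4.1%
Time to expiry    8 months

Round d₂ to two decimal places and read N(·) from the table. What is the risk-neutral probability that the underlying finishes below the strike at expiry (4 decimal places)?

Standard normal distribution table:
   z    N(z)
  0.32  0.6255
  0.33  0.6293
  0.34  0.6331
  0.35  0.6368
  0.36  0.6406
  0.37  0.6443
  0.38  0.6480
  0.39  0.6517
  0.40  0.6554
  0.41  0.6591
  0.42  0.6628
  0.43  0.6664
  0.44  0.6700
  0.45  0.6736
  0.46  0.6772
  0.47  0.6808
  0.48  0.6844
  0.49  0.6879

T = 0.6667;  σ√T = 0.4082
d₁ = [ln(480/530) + (0.077 − 0.041 + ½·0.5²)·0.6667] / (σ√T) = (-0.0991 + 0.1073) / 0.4082 = 0.0202 → 0.02
d₂ = 0.0202 − 0.4082 = -0.3881 → -0.39
Pr(exercise) under Q = N(−d₂) = N(0.39) = 0.6517

0.6517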